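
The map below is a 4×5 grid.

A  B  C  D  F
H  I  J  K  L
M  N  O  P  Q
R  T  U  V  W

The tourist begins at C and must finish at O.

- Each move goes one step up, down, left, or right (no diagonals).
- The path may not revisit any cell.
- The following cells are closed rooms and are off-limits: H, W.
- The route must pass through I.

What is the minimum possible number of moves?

4

Any route passes through I somewhere between C and O. Summing Manhattan distances along the two legs (C → I → O) gives a lower bound of 2 + 2 = 4 moves.
A route of 4 moves achieves this: C → J → I → N → O.
Since 4 matches the lower bound, it is optimal.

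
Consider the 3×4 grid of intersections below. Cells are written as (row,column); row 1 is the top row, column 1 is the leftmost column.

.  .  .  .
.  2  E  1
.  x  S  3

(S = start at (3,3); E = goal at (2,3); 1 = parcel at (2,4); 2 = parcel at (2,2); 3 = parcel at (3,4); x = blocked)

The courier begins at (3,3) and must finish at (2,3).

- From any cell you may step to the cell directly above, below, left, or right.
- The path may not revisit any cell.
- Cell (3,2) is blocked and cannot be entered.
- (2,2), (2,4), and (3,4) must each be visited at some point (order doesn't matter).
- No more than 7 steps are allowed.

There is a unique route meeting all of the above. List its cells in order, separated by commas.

The 7-move cap with required stops at (2,2), (2,4), (3,4) leaves no slack for detours.
Route from (3,3): right to (3,4), 2× up (reaching (1,4)), 2× left (reaching (1,2)), down to (2,2), right to (2,3) — 7 moves in all.
Check: all required cells visited; 7 ≤ 7 moves.

(3,3), (3,4), (2,4), (1,4), (1,3), (1,2), (2,2), (2,3)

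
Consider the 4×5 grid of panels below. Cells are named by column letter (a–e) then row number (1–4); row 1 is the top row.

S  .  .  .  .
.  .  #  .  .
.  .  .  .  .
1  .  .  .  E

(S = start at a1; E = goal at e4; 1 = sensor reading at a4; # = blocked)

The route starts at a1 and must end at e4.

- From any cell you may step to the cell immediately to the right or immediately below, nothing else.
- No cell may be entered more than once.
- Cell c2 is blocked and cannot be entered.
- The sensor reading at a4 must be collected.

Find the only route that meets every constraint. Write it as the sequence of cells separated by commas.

a1, a2, a3, a4, b4, c4, d4, e4

Moves only go right or down, so the column and row indices never decrease.
Route from a1: 3× down (reaching a4), 4× right (reaching e4) — 7 moves in all.
Check: all required cells visited.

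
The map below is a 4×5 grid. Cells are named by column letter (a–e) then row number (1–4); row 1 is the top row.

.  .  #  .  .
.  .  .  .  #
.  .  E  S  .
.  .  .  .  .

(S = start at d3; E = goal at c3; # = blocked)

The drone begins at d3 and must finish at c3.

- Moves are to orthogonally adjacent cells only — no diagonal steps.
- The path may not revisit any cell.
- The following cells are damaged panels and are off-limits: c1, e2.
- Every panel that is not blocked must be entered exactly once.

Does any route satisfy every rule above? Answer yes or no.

no

Cell e1 has only one open neighbour but is neither the start nor the goal, so a Hamiltonian route would have to both enter and leave it through the same neighbour — impossible without revisiting.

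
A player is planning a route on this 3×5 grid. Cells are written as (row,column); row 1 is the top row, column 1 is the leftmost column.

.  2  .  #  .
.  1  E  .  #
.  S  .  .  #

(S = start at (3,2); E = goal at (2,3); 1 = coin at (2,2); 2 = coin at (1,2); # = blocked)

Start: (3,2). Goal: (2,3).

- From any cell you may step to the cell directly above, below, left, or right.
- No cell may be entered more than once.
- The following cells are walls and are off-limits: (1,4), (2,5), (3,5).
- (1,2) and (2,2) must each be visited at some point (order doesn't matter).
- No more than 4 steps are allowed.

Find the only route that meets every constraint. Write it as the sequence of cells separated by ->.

The budget equals the shortest possible length, so every move has to be on a shortest route through the required cells.
Route from (3,2): 2× up (reaching (1,2)), right to (1,3), down to (2,3) — 4 moves in all.
Check: all required cells visited; 4 ≤ 4 moves.

(3,2) -> (2,2) -> (1,2) -> (1,3) -> (2,3)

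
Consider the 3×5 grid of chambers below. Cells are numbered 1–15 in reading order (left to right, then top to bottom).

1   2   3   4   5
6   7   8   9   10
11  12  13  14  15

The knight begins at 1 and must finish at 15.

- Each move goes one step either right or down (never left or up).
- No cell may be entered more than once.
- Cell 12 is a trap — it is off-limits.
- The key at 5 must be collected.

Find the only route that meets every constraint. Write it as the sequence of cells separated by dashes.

Moves only go right or down, so the column and row indices never decrease.
Route from 1: right 4 to 5, down 2 to 15 — 6 moves in all.
Check: all required cells visited.

1 - 2 - 3 - 4 - 5 - 10 - 15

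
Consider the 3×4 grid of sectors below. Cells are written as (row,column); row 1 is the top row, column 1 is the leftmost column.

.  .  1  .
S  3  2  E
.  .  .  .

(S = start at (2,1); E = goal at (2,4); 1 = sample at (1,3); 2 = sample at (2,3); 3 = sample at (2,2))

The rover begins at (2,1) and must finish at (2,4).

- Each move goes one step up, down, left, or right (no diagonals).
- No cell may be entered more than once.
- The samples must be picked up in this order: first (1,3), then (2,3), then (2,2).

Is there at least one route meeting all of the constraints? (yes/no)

yes

One route that works: (2,1) → (1,1) → (1,2) → (1,3) → (2,3) → (2,2) → (3,2) → (3,3) → (3,4) → (2,4).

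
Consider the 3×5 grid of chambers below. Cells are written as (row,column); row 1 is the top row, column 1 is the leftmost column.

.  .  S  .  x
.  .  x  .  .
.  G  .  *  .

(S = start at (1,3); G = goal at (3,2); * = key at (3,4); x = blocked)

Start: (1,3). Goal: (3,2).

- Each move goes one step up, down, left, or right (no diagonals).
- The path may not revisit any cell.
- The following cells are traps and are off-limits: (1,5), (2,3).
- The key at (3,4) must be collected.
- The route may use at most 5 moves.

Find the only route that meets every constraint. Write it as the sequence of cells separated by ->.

The budget equals the shortest possible length, so every move has to be on a shortest route through the required cells.
Route from (1,3): right 1 to (1,4), down 2 to (3,4), left 2 to (3,2) — 5 moves in all.
Check: all required cells visited; 5 ≤ 5 moves.

(1,3) -> (1,4) -> (2,4) -> (3,4) -> (3,3) -> (3,2)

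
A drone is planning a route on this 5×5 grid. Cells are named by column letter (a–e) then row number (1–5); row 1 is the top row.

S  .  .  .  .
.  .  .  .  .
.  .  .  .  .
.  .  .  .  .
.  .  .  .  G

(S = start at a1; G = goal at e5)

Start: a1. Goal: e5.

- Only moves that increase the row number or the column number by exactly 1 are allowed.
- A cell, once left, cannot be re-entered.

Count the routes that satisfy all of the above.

A right/down-only route from a1 to e5 makes exactly 4 down-moves and 4 right-moves in some order.
With no other constraints that would be C(8,4) = 70 routes.
That gives 70 routes.

70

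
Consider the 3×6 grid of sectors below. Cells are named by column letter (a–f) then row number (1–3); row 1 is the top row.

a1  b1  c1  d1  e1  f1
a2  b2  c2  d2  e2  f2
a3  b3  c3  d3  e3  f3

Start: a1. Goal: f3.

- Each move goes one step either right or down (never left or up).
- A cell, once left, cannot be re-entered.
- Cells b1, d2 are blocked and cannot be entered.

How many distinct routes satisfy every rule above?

3

A right/down-only route from a1 to f3 makes exactly 2 down-moves and 5 right-moves in some order.
With no other constraints that would be C(7,2) = 21 routes.
Subtract routes through each blocked cell (inclusion–exclusion for overlaps): − through b1: 15 − through d2: 12 + through b1&d2: 9 → 3.
That gives 3 routes.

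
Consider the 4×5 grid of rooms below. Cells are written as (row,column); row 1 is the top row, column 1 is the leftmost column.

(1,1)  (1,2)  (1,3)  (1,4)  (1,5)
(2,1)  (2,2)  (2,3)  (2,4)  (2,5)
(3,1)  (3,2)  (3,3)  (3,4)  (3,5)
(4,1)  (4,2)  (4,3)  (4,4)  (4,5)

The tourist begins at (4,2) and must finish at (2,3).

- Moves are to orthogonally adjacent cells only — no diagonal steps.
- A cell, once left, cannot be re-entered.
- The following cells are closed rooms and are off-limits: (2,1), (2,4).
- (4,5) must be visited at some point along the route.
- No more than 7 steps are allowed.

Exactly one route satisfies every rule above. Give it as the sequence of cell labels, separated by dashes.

The 7-move cap with required stops at (4,5) leaves no slack for detours.
Route from (4,2): 3× right (reaching (4,5)), up to (3,5), 2× left (reaching (3,3)), up to (2,3) — 7 moves in all.
Check: all required cells visited; 7 ≤ 7 moves.

(4,2) - (4,3) - (4,4) - (4,5) - (3,5) - (3,4) - (3,3) - (2,3)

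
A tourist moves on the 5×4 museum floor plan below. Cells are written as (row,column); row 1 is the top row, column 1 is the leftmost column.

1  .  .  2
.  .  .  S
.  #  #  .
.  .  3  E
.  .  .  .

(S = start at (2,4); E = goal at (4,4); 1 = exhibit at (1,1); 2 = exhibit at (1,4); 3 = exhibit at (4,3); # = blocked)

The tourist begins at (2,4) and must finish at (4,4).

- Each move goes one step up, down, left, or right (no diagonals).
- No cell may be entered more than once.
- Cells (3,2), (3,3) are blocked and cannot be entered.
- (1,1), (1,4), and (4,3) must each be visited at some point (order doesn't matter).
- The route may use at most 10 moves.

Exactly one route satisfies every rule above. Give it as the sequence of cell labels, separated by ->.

(2,4) -> (1,4) -> (1,3) -> (1,2) -> (1,1) -> (2,1) -> (3,1) -> (4,1) -> (4,2) -> (4,3) -> (4,4)

The budget equals the shortest possible length, so every move has to be on a shortest route through the required cells.
Route from (2,4): up 1 to (1,4), left 3 to (1,1), down 3 to (4,1), right 3 to (4,4) — 10 moves in all.
Check: all required cells visited; 10 ≤ 10 moves.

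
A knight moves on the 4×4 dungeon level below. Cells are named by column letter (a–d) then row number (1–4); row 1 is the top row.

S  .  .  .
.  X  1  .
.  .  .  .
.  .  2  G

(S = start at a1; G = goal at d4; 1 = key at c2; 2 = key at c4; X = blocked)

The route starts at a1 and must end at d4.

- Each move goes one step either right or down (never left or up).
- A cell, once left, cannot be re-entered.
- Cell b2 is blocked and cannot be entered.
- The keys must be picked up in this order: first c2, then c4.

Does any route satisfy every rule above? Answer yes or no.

yes

One route that works: a1 → b1 → c1 → c2 → c3 → c4 → d4.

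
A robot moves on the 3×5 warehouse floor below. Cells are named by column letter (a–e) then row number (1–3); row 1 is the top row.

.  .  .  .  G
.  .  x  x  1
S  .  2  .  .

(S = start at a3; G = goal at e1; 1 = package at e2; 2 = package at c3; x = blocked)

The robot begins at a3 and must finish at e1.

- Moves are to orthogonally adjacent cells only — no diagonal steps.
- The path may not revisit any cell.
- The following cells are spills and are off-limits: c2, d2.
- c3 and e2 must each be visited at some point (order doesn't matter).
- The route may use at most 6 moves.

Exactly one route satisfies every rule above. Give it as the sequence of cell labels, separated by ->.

Any route must reach c3 and e2 and still end at e1 within 6 moves, so the order of the required stops is forced.
Route from a3: 4× right (reaching e3), 2× up (reaching e1) — 6 moves in all.
Check: all required cells visited; 6 ≤ 6 moves.

a3 -> b3 -> c3 -> d3 -> e3 -> e2 -> e1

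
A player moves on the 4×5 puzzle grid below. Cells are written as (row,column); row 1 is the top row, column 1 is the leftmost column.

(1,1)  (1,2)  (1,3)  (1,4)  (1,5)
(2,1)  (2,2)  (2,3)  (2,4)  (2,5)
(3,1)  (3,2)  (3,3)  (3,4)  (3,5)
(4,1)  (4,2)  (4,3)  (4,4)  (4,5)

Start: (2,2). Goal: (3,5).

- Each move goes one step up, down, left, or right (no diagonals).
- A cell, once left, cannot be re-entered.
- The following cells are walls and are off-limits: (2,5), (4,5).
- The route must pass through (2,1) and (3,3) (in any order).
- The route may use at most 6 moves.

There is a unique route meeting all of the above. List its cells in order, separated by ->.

Any route must reach (2,1) and (3,3) and still end at (3,5) within 6 moves, so the order of the required stops is forced.
Route from (2,2): left 1 to (2,1), down 1 to (3,1), right 4 to (3,5) — 6 moves in all.
Check: all required cells visited; 6 ≤ 6 moves.

(2,2) -> (2,1) -> (3,1) -> (3,2) -> (3,3) -> (3,4) -> (3,5)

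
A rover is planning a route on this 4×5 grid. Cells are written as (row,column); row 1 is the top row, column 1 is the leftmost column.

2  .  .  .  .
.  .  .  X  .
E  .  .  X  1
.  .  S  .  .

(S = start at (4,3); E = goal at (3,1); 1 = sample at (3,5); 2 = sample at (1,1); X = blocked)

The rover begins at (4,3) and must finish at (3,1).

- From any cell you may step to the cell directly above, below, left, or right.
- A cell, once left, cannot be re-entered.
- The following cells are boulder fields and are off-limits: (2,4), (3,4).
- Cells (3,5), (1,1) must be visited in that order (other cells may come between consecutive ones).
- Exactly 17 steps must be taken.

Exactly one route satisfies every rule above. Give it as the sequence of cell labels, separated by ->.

The waypoints must appear in the order (3,5), (1,1), with no cell reused.
Route from (4,3): 2× right (reaching (4,5)), 3× up (reaching (1,5)), 4× left (reaching (1,1)), down to (2,1), 2× right (reaching (2,3)), down to (3,3), left to (3,2), down to (4,2), left to (4,1), up to (3,1) — 17 moves in all.
Check: order respected (1 at step 3, 2 at step 9); 17 moves as required.

(4,3) -> (4,4) -> (4,5) -> (3,5) -> (2,5) -> (1,5) -> (1,4) -> (1,3) -> (1,2) -> (1,1) -> (2,1) -> (2,2) -> (2,3) -> (3,3) -> (3,2) -> (4,2) -> (4,1) -> (3,1)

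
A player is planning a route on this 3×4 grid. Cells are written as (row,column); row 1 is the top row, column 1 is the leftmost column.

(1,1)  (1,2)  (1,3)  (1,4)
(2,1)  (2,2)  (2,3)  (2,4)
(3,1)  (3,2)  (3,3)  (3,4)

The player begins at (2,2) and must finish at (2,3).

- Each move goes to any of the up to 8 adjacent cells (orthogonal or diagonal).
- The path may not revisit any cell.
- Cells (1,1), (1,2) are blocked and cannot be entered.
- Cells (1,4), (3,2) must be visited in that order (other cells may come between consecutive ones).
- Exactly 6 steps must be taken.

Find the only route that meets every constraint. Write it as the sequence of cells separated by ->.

The waypoints must appear in the order (1,4), (3,2), with no cell reused.
Route from (2,2): up-right 1 to (1,3), right 1 to (1,4), down 1 to (2,4), down-left 1 to (3,3), left 1 to (3,2), up-right 1 to (2,3) — 6 moves in all.
Check: order respected ((1,4) at step 2, (3,2) at step 5); 6 moves as required.

(2,2) -> (1,3) -> (1,4) -> (2,4) -> (3,3) -> (3,2) -> (2,3)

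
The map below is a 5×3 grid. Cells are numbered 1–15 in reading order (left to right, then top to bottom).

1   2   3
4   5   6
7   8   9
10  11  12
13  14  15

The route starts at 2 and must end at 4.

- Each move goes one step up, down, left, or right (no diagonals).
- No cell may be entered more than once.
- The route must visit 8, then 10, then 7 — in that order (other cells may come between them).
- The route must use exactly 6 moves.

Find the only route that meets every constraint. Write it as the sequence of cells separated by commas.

The waypoints must appear in the order 8, 10, 7, with no cell reused.
Route from 2: 3× down (reaching 11), left to 10, 2× up (reaching 4) — 6 moves in all.
Check: order respected (8 at step 2, 10 at step 4, 7 at step 5); 6 moves as required.

2, 5, 8, 11, 10, 7, 4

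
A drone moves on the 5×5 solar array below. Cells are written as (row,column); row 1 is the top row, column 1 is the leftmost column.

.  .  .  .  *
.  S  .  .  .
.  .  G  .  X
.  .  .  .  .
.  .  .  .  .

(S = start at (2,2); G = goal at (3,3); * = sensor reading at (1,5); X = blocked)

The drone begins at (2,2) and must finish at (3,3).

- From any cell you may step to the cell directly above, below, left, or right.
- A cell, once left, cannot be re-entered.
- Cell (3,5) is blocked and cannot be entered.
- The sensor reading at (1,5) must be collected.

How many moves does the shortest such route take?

8

Any route passes through (1,5) somewhere between (2,2) and (3,3). Summing Manhattan distances along the two legs ((2,2) → (1,5) → (3,3)) gives a lower bound of 4 + 4 = 8 moves.
A route of 8 moves achieves this: (2,2) → (1,2) → (1,3) → (1,4) → (1,5) → (2,5) → (2,4) → (3,4) → (3,3).
Since 8 matches the lower bound, it is optimal.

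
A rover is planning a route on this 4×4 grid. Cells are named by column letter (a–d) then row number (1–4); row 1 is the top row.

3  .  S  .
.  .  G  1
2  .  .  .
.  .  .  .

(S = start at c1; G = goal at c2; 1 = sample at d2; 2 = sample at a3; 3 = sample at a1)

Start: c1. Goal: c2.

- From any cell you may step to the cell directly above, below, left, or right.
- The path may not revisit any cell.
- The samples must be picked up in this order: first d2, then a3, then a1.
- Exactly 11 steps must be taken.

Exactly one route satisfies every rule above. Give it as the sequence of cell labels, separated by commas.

The waypoints must appear in the order d2, a3, a1, with no cell reused.
Route from c1: right to d1, 2× down (reaching d3), 3× left (reaching a3), 2× up (reaching a1), right to b1, down to b2, right to c2 — 11 moves in all.
Check: order respected (1 at step 2, 2 at step 6, 3 at step 8); 11 moves as required.

c1, d1, d2, d3, c3, b3, a3, a2, a1, b1, b2, c2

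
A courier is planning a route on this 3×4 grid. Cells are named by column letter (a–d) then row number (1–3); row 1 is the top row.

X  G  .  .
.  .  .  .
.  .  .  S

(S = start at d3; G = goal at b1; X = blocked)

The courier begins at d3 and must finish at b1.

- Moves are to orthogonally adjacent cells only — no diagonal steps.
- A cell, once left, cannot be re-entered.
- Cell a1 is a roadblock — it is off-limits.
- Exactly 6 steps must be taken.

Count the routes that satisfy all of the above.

Need simple routes of exactly 6 moves from d3 to b1 (Manhattan distance 4, so 1 moves are spent on a detour and 1 undoing it).
Enumerating: d3 d2 d1 c1 c2 b2 b1 | d3 d2 c2 c3 b3 b2 b1 | d3 c3 c2 d2 d1 c1 b1 | d3 c3 b3 b2 c2 c1 b1 | d3 c3 b3 a3 a2 b2 b1.
That gives 5 routes.

5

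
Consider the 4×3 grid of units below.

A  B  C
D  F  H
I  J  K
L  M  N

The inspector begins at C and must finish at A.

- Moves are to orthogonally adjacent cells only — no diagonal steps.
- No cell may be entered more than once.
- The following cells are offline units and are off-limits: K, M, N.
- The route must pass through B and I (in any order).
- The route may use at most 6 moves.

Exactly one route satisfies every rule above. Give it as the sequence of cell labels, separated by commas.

C, B, F, J, I, D, A

The budget equals the shortest possible length, so every move has to be on a shortest route through the required cells.
Route from C: left 1 to B, down 2 to J, left 1 to I, up 2 to A — 6 moves in all.
Check: all required cells visited; 6 ≤ 6 moves.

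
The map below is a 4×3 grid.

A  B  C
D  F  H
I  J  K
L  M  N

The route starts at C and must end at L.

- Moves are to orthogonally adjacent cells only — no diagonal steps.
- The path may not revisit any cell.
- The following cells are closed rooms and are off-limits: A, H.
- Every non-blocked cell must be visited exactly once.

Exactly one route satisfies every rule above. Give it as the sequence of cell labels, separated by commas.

Need to visit all 10 open cells exactly once, starting at C and ending at L.
Cell D has only two open neighbours (I and F), so the path must pass straight through it: one of those is the cell it's entered from and the other is where it exits.
Route from C: left 1 to B, down 1 to F, left 1 to D, down 1 to I, right 2 to K, down 1 to N, left 2 to L — 9 moves in all.
Check: all 10 open cells covered.

C, B, F, D, I, J, K, N, M, L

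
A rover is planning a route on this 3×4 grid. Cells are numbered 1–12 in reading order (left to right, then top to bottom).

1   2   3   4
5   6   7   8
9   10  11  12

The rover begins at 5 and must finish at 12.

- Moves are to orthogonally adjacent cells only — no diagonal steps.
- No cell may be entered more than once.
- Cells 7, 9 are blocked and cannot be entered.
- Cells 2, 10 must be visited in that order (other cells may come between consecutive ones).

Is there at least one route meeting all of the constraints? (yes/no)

yes

One route that works: 5 → 1 → 2 → 6 → 10 → 11 → 12.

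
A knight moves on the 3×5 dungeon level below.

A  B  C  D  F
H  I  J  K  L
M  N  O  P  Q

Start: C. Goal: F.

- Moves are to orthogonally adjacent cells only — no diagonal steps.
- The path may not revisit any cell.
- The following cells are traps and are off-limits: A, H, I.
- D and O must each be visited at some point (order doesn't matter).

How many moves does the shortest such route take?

6

Any route passes through D and O in some order between C and F. Summing Manhattan distances along each leg and taking the cheapest ordering (C → O → D → F) gives a lower bound of 2 + 3 + 1 = 6 moves.
A route of 6 moves achieves this: C → J → O → P → K → D → F.
Since 6 matches the lower bound, it is optimal.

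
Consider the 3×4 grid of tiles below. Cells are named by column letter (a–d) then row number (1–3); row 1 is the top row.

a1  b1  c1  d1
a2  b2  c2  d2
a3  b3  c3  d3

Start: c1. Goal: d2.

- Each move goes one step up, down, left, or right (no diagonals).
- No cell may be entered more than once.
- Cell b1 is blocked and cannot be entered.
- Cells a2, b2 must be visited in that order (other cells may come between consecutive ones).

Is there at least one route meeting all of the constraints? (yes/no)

Ignoring the required order, 1 revisit-free route from c1 to d2 passes through all of a2 and b2; the waypoint orders that occur are b2 → a2 (1) — never a2 → b2.

no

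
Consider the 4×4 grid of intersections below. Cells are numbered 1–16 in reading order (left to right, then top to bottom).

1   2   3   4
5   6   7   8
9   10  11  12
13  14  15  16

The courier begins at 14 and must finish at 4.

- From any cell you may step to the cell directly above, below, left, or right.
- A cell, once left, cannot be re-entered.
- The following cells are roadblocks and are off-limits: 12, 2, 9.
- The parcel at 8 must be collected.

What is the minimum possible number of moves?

5

Any route passes through 8 somewhere between 14 and 4. Summing Manhattan distances along the two legs (14 → 8 → 4) gives a lower bound of 4 + 1 = 5 moves.
A route of 5 moves achieves this: 14 → 10 → 6 → 7 → 8 → 4.
Since 5 matches the lower bound, it is optimal.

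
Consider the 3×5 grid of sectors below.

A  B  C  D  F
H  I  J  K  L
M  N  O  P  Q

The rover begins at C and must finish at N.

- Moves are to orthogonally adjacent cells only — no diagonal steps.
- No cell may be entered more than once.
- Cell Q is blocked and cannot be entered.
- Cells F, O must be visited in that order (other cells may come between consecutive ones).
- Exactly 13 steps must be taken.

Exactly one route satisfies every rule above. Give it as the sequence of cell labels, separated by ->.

The waypoints must appear in the order F, O, with no cell reused.
Route from C: right 2 to F, down 1 to L, left 1 to K, down 1 to P, left 1 to O, up 1 to J, left 1 to I, up 1 to B, left 1 to A, down 2 to M, right 1 to N — 13 moves in all.
Check: order respected (F at step 2, O at step 6); 13 moves as required.

C -> D -> F -> L -> K -> P -> O -> J -> I -> B -> A -> H -> M -> N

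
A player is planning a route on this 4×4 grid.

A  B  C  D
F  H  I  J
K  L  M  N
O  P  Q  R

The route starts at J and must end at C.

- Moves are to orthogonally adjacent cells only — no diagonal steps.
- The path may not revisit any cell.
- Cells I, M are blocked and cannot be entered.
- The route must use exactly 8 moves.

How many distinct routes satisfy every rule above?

1

Need simple routes of exactly 8 moves from J to C (Manhattan distance 2, so 3 moves are spent on a detour and 3 undoing it).
Enumerating: J N R Q P L H B C.
That gives 1 route.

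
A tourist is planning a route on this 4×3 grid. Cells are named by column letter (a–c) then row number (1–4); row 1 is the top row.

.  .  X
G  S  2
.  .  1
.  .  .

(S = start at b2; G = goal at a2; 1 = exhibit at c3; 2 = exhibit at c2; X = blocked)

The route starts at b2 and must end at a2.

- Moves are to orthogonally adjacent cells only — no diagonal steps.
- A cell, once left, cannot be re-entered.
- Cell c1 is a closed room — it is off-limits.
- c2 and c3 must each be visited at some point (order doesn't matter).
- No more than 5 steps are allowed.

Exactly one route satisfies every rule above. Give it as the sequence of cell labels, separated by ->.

The budget equals the shortest possible length, so every move has to be on a shortest route through the required cells.
Route from b2: right to c2, down to c3, 2× left (reaching a3), up to a2 — 5 moves in all.
Check: all required cells visited; 5 ≤ 5 moves.

b2 -> c2 -> c3 -> b3 -> a3 -> a2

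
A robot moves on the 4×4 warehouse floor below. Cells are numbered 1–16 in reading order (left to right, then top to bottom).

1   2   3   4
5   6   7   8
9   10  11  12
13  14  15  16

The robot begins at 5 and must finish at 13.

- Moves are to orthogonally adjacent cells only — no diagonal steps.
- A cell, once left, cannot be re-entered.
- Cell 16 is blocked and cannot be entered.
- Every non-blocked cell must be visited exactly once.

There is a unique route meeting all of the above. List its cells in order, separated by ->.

Need to visit all 15 open cells exactly once, starting at 5 and ending at 13.
Route from 5: up 1 to 1, right 1 to 2, down 1 to 6, right 1 to 7, up 1 to 3, right 1 to 4, down 2 to 12, left 1 to 11, down 1 to 15, left 1 to 14, up 1 to 10, left 1 to 9, down 1 to 13 — 14 moves in all.
Check: all 15 open cells covered.

5 -> 1 -> 2 -> 6 -> 7 -> 3 -> 4 -> 8 -> 12 -> 11 -> 15 -> 14 -> 10 -> 9 -> 13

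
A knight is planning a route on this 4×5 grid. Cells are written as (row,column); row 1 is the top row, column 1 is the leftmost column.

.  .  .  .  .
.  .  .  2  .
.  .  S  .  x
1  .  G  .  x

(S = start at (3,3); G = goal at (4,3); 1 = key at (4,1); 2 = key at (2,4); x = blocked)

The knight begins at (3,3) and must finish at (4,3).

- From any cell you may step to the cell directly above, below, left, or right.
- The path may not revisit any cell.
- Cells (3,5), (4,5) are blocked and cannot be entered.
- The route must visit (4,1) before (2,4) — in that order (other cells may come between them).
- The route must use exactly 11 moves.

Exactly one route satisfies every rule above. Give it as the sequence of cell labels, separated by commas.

(3,3), (3,2), (4,2), (4,1), (3,1), (2,1), (2,2), (2,3), (2,4), (3,4), (4,4), (4,3)

The waypoints must appear in the order (4,1), (2,4), with no cell reused.
Route from (3,3): left to (3,2), down to (4,2), left to (4,1), 2× up (reaching (2,1)), 3× right (reaching (2,4)), 2× down (reaching (4,4)), left to (4,3) — 11 moves in all.
Check: order respected (1 at step 3, 2 at step 8); 11 moves as required.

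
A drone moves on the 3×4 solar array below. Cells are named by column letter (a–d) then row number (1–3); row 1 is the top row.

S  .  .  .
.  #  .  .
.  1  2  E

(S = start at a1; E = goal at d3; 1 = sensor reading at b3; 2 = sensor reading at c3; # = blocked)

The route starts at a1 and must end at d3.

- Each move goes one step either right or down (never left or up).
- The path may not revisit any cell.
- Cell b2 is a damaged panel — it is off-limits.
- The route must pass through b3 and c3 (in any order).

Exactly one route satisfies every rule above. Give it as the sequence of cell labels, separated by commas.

a1, a2, a3, b3, c3, d3

Moves only go right or down, so the column and row indices never decrease.
Route from a1: down 2 to a3, right 3 to d3 — 5 moves in all.
Check: all required cells visited.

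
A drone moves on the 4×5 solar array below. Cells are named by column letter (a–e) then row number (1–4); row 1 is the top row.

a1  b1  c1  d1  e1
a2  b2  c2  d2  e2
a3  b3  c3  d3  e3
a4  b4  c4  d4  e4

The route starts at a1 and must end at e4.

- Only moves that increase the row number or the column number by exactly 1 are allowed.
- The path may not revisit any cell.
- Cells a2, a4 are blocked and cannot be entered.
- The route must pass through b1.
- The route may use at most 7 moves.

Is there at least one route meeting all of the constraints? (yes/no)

yes

One route that works: a1 → b1 → b2 → b3 → b4 → c4 → d4 → e4.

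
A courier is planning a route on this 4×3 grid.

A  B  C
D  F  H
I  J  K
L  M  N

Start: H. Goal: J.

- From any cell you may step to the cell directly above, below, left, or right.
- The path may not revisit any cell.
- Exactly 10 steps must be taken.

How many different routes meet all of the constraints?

4

Need simple routes of exactly 10 moves from H to J (Manhattan distance 2, so 4 moves are spent on a detour and 4 undoing it).
Enumerating: H C B F D I L M N K J | H C B A D I L M N K J | H K N M L I D A B F J | H F B A D I L M N K J.
That gives 4 routes.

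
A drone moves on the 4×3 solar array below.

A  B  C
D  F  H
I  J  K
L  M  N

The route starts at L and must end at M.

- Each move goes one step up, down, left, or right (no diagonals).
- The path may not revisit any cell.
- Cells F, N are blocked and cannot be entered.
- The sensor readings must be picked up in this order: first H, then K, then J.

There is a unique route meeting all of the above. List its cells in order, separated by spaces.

The waypoints must appear in the order H, K, J, with no cell reused.
Route from L: 3× up (reaching A), 2× right (reaching C), 2× down (reaching K), left to J, down to M — 9 moves in all.
Check: order respected (H at step 6, K at step 7, J at step 8).

L I D A B C H K J M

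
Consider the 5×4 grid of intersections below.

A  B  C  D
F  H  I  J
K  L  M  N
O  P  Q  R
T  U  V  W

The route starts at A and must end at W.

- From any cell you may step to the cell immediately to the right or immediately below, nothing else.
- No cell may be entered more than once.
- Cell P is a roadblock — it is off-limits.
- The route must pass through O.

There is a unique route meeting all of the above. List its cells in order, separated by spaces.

A F K O T U V W

Moves only go right or down, so the column and row indices never decrease.
Route from A: down 4 to T, right 3 to W — 7 moves in all.
Check: all required cells visited.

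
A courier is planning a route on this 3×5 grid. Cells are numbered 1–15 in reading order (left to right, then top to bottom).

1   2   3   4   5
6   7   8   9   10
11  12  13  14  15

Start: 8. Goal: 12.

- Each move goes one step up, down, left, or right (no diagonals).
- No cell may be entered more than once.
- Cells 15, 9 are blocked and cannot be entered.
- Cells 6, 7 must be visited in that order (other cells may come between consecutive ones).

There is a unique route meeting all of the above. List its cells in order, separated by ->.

The waypoints must appear in the order 6, 7, with no cell reused.
Route from 8: up to 3, 2× left (reaching 1), down to 6, right to 7, down to 12 — 6 moves in all.
Check: order respected (6 at step 4, 7 at step 5).

8 -> 3 -> 2 -> 1 -> 6 -> 7 -> 12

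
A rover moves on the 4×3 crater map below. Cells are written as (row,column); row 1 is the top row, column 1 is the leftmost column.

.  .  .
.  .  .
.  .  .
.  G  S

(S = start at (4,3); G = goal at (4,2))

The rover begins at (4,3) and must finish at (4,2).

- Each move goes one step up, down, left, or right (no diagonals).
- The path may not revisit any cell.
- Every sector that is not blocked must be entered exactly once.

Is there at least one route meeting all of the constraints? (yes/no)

One route that works: (4,3) → (3,3) → (2,3) → (1,3) → (1,2) → (1,1) → (2,1) → (2,2) → (3,2) → (3,1) → (4,1) → (4,2).

yes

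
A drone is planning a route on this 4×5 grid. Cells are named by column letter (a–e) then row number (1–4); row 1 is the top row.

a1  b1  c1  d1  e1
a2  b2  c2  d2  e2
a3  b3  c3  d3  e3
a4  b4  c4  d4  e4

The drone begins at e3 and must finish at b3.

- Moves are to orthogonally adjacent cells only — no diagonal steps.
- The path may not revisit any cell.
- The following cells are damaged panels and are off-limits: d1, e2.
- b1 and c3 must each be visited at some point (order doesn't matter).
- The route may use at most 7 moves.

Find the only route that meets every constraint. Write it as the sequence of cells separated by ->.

e3 -> d3 -> c3 -> c2 -> c1 -> b1 -> b2 -> b3

Any route must reach b1 and c3 and still end at b3 within 7 moves, so the order of the required stops is forced.
Route from e3: left 2 to c3, up 2 to c1, left 1 to b1, down 2 to b3 — 7 moves in all.
Check: all required cells visited; 7 ≤ 7 moves.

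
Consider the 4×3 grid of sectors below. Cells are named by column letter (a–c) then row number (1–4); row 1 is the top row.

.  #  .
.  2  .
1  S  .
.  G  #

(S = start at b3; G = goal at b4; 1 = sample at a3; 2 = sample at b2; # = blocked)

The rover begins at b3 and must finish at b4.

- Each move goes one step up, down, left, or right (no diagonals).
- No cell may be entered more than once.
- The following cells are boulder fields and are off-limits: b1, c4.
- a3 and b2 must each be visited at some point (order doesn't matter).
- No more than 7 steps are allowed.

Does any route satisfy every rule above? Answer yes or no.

One route that works: b3 → b2 → a2 → a3 → a4 → b4.

yes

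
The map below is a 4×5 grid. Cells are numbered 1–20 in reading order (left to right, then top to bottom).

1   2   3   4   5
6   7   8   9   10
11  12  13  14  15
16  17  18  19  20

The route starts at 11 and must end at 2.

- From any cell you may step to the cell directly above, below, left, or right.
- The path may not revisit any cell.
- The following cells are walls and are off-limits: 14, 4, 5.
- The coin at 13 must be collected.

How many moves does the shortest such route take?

Any route passes through 13 somewhere between 11 and 2. Summing Manhattan distances along the two legs (11 → 13 → 2) gives a lower bound of 2 + 3 = 5 moves.
A route of 5 moves achieves this: 11 → 12 → 13 → 8 → 3 → 2.
Since 5 matches the lower bound, it is optimal.

5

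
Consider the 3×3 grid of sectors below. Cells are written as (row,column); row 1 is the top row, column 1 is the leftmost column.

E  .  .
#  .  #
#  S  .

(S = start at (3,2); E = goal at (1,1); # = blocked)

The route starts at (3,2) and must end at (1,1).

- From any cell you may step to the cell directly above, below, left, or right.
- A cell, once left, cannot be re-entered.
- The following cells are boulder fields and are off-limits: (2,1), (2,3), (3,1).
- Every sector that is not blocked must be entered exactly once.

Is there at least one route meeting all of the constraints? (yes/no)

Cell (1,3) has only one open neighbour but is neither the start nor the goal, so a Hamiltonian route would have to both enter and leave it through the same neighbour — impossible without revisiting.

no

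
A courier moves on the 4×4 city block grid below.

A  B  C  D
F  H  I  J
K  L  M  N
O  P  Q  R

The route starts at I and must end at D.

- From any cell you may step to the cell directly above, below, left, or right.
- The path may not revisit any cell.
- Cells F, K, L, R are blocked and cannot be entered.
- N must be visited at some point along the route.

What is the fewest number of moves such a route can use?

Any route passes through N somewhere between I and D. Summing Manhattan distances along the two legs (I → N → D) gives a lower bound of 2 + 2 = 4 moves.
A route of 4 moves achieves this: I → M → N → J → D.
Since 4 matches the lower bound, it is optimal.

4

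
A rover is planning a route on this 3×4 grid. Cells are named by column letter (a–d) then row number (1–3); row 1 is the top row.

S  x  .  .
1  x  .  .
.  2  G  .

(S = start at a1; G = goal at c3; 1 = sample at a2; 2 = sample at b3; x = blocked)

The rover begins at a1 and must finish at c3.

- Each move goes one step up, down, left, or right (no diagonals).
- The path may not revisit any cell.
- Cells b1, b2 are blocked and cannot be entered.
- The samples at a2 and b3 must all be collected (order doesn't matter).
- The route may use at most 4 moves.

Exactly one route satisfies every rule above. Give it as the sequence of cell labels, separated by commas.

The 4-move cap with required stops at a2, b3 leaves no slack for detours.
Route from a1: down 2 to a3, right 2 to c3 — 4 moves in all.
Check: all required cells visited; 4 ≤ 4 moves.

a1, a2, a3, b3, c3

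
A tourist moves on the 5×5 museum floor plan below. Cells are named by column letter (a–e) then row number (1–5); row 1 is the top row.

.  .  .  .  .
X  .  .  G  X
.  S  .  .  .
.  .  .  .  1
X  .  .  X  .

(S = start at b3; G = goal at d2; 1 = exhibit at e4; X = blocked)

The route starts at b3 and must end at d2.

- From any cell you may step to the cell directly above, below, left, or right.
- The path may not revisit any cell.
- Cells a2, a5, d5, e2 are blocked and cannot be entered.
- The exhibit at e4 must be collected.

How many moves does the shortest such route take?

Any route passes through e4 somewhere between b3 and d2. Summing Manhattan distances along the two legs (b3 → e4 → d2) gives a lower bound of 4 + 3 = 7 moves.
A route of 7 moves achieves this: b3 → b4 → c4 → d4 → e4 → e3 → d3 → d2.
Since 7 matches the lower bound, it is optimal.

7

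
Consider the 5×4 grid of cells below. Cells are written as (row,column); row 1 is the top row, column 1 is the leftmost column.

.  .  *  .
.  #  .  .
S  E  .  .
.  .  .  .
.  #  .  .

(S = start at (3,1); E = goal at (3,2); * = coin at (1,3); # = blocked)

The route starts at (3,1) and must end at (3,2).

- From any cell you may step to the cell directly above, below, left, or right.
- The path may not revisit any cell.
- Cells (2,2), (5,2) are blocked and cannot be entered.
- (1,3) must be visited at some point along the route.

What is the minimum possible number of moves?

7

Any route passes through (1,3) somewhere between (3,1) and (3,2). Summing Manhattan distances along the two legs ((3,1) → (1,3) → (3,2)) gives a lower bound of 4 + 3 = 7 moves.
A route of 7 moves achieves this: (3,1) → (2,1) → (1,1) → (1,2) → (1,3) → (2,3) → (3,3) → (3,2).
Since 7 matches the lower bound, it is optimal.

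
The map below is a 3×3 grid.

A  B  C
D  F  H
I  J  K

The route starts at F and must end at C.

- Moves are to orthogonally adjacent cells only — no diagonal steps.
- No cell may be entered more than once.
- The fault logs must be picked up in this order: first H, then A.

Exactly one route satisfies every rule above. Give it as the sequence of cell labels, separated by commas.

F, H, K, J, I, D, A, B, C

The waypoints must appear in the order H, A, with no cell reused.
Route from F: right to H, down to K, 2× left (reaching I), 2× up (reaching A), 2× right (reaching C) — 8 moves in all.
Check: order respected (H at step 1, A at step 6).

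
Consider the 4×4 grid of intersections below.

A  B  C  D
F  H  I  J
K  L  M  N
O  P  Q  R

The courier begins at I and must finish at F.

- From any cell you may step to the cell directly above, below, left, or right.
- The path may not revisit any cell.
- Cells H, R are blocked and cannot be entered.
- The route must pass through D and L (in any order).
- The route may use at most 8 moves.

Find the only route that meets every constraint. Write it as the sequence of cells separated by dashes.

The budget equals the shortest possible length, so every move has to be on a shortest route through the required cells.
Route from I: up to C, right to D, 2× down (reaching N), 3× left (reaching K), up to F — 8 moves in all.
Check: all required cells visited; 8 ≤ 8 moves.

I - C - D - J - N - M - L - K - F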